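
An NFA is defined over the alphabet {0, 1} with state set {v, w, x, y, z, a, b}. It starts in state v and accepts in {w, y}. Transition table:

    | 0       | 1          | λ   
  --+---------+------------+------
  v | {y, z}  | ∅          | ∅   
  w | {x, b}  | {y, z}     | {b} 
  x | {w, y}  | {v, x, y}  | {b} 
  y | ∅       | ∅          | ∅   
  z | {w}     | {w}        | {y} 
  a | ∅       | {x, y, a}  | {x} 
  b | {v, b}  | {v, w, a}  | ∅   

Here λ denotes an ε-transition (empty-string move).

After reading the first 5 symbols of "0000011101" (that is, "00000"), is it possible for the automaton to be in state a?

No

Start in {v}.
Read '0': {v} → {y, z}.
Read '0': {y, z} → {w, b}.
Read '0': {w, b} → {v, x, b}.
Read '0': {v, x, b} → {v, w, y, z, b}.
Read '0': {v, w, y, z, b} → {v, w, x, y, z, b}.
State a is not in {v, w, x, y, z, b}.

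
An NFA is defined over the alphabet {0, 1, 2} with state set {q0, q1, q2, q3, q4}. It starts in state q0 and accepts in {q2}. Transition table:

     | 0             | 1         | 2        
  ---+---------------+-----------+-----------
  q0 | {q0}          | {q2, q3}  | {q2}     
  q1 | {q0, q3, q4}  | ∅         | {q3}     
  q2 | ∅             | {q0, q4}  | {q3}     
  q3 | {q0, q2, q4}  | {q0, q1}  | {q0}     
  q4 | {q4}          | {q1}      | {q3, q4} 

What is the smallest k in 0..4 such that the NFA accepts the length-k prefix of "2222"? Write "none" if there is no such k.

Start in {q0}.
Read '2': q0→{q2}; now {q2}.
None of the earlier sets intersect F, but {q2} does.

1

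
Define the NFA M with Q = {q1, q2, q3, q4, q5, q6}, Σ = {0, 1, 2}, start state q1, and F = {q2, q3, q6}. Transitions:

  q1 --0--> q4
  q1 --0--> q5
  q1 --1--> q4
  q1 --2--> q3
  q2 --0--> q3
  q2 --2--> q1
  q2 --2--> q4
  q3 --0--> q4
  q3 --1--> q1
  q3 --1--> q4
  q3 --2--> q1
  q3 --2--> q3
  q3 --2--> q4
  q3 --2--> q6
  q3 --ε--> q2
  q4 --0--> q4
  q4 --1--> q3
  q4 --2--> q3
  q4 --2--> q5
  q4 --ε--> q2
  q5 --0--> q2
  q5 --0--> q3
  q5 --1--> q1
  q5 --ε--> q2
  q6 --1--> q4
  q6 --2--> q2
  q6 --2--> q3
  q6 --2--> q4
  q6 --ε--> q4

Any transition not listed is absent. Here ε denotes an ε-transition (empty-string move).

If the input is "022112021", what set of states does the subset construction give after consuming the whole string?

{q1, q2, q3, q4}

Start in {q1}.
Read '0': q1→{q4, q5}; union {q4, q5}; ε-closure = {q2, q4, q5}.
Read '2': q2→{q1, q4}, q4→{q3, q5}, q5→∅; union {q1, q3, q4, q5}; ε-closure = {q1, q2, q3, q4, q5}.
Read '2': q1→{q3}, q2→{q1, q4}, q3→{q1, q3, q4, q6}, q4→{q3, q5}, q5→∅; union {q1, q3, q4, q5, q6}; ε-closure = {q1, q2, q3, q4, q5, q6}.
Read '1': q1→{q4}, q2→∅, q3→{q1, q4}, q4→{q3}, q5→{q1}, q6→{q4}; union {q1, q3, q4}; ε-closure = {q1, q2, q3, q4}.
Read '1': q1→{q4}, q2→∅, q3→{q1, q4}, q4→{q3}; union {q1, q3, q4}; ε-closure = {q1, q2, q3, q4}.
Read '2': q1→{q3}, q2→{q1, q4}, q3→{q1, q3, q4, q6}, q4→{q3, q5}; union {q1, q3, q4, q5, q6}; ε-closure = {q1, q2, q3, q4, q5, q6}.
Read '0': q1→{q4, q5}, q2→{q3}, q3→{q4}, q4→{q4}, q5→{q2, q3}, q6→∅; now {q2, q3, q4, q5}.
Read '2': q2→{q1, q4}, q3→{q1, q3, q4, q6}, q4→{q3, q5}, q5→∅; union {q1, q3, q4, q5, q6}; ε-closure = {q1, q2, q3, q4, q5, q6}.
Read '1': q1→{q4}, q2→∅, q3→{q1, q4}, q4→{q3}, q5→{q1}, q6→{q4}; union {q1, q3, q4}; ε-closure = {q1, q2, q3, q4}.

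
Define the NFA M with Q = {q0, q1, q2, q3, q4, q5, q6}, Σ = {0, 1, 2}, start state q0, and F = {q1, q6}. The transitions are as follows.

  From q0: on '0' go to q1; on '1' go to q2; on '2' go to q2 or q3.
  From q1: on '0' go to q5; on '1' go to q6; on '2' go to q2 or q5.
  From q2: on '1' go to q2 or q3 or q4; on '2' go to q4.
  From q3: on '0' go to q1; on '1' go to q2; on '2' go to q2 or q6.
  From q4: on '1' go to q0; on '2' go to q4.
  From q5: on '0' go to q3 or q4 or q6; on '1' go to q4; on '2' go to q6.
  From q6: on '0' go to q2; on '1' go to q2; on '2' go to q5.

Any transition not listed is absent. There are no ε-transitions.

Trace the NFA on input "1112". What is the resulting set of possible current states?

{q2, q3, q4, q6}

Start in {q0}.
Read '1': {q0} → {q2}.
Read '1': {q2} → {q2, q3, q4}.
Read '1': {q2, q3, q4} → {q0, q2, q3, q4}.
Read '2': {q0, q2, q3, q4} → {q2, q3, q4, q6}.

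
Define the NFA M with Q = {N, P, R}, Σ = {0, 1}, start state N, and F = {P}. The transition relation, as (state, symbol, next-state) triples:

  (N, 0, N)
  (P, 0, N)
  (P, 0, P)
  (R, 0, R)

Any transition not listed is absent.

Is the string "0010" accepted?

No

Start in {N}.
Read '0': {N} → {N}.
Read '0': {N} → {N}.
Read '1': {N} → ∅.
The set is empty and remains empty for the remaining 1 symbol.
The final set ∅ contains no accepting state.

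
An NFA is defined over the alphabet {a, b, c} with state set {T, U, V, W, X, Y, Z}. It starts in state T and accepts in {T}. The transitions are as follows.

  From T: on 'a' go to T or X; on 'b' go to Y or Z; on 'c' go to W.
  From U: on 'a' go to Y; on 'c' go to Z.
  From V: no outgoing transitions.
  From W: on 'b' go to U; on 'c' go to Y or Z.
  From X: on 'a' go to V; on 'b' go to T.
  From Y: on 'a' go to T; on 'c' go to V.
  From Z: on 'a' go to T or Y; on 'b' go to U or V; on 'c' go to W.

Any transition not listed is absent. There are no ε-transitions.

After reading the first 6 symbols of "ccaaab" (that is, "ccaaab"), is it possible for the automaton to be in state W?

Start in {T}.
Read 'c': {T} → {W}.
Read 'c': {W} → {Y, Z}.
Read 'a': {Y, Z} → {T, Y}.
Read 'a': {T, Y} → {T, X}.
Read 'a': {T, X} → {T, V, X}.
Read 'b': {T, V, X} → {T, Y, Z}.
State W is not in {T, Y, Z}.

No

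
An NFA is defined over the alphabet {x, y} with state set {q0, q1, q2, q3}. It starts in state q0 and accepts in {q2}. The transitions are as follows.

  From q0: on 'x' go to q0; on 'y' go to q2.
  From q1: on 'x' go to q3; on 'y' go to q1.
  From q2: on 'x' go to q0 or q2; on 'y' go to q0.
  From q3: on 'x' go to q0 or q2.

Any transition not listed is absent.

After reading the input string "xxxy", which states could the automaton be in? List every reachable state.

Start in {q0}.
Read 'x': {q0} → {q0}.
Read 'x': {q0} → {q0}.
Read 'x': {q0} → {q0}.
Read 'y': {q0} → {q2}.

{q2}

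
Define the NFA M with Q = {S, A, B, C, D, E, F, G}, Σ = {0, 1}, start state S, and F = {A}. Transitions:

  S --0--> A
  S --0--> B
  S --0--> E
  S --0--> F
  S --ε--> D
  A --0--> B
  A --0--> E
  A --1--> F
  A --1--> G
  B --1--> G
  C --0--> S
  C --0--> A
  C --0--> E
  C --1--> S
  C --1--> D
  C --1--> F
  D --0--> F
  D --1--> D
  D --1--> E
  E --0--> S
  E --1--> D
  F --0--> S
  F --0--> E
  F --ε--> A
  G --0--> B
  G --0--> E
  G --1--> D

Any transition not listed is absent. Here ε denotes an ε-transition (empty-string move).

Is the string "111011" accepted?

Start: ε-closure({S}) = {S, D}.
Read '1': S→∅, D→{D, E}; now {D, E}.
Read '1': D→{D, E}, E→{D}; now {D, E}.
Read '1': D→{D, E}, E→{D}; now {D, E}.
Read '0': D→{F}, E→{S}; union {S, F}; ε-closure = {S, A, D, F}.
Read '1': S→∅, A→{F, G}, D→{D, E}, F→∅; union {D, E, F, G}; ε-closure = {A, D, E, F, G}.
Read '1': A→{F, G}, D→{D, E}, E→{D}, F→∅, G→{D}; union {D, E, F, G}; ε-closure = {A, D, E, F, G}.
The final set {A, D, E, F, G} contains the accepting state A.

Yes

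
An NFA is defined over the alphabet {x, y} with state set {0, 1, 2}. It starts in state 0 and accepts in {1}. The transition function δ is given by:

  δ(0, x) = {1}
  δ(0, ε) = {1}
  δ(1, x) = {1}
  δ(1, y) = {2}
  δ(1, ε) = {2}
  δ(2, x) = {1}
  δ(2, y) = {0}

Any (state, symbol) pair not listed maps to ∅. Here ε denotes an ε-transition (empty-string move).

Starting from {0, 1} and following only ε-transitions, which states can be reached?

Begin with {0, 1}.
ε-move 1 → 2; add 2.

{0, 1, 2}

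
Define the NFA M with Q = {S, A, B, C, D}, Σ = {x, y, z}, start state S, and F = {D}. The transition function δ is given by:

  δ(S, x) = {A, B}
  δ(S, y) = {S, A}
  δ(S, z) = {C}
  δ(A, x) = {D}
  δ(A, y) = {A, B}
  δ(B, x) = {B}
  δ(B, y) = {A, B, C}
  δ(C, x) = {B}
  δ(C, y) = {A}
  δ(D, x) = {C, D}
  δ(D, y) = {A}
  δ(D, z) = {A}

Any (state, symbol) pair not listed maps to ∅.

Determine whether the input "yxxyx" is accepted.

Yes

Start in {S}.
Read 'y': {S} → {S, A}.
Read 'x': {S, A} → {A, B, D}.
Read 'x': {A, B, D} → {B, C, D}.
Read 'y': {B, C, D} → {A, B, C}.
Read 'x': {A, B, C} → {B, D}.
The final set {B, D} contains the accepting state D.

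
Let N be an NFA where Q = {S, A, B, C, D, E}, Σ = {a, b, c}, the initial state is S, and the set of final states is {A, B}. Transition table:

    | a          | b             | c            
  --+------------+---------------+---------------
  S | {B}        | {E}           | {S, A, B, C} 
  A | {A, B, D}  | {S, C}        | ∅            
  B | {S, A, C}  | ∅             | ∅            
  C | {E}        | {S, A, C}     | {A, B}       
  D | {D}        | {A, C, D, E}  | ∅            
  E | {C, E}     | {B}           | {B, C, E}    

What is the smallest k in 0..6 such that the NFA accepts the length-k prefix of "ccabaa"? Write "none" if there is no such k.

1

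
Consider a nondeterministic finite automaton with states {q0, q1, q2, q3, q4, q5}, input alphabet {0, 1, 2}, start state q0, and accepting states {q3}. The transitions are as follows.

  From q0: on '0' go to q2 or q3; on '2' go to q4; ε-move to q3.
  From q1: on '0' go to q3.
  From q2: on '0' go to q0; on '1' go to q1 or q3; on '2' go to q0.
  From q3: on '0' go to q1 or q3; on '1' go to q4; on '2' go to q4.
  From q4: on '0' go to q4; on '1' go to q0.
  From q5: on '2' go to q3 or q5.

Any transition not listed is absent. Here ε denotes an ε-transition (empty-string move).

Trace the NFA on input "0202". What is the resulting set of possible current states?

Start: ε-closure({q0}) = {q0, q3}.
Read '0': {q0, q3} → {q1, q2, q3}.
Read '2': {q1, q2, q3} → {q0, q3, q4}.
Read '0': {q0, q3, q4} → {q1, q2, q3, q4}.
Read '2': {q1, q2, q3, q4} → {q0, q3, q4}.

{q0, q3, q4}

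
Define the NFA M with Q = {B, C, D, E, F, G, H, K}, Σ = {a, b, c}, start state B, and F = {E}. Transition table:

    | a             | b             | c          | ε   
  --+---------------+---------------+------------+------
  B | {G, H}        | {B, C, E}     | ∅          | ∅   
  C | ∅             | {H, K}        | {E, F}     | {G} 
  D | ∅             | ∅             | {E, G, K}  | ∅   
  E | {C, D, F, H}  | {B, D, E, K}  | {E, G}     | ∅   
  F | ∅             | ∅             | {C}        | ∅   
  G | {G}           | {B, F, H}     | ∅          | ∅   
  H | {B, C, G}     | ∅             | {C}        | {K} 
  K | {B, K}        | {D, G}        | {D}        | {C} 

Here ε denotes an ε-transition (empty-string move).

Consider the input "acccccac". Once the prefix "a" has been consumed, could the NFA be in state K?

Start in {B}.
Read 'a': B→{G, H}; union {G, H}; ε-closure = {C, G, H, K}.
State K is in {C, G, H, K}.

Yes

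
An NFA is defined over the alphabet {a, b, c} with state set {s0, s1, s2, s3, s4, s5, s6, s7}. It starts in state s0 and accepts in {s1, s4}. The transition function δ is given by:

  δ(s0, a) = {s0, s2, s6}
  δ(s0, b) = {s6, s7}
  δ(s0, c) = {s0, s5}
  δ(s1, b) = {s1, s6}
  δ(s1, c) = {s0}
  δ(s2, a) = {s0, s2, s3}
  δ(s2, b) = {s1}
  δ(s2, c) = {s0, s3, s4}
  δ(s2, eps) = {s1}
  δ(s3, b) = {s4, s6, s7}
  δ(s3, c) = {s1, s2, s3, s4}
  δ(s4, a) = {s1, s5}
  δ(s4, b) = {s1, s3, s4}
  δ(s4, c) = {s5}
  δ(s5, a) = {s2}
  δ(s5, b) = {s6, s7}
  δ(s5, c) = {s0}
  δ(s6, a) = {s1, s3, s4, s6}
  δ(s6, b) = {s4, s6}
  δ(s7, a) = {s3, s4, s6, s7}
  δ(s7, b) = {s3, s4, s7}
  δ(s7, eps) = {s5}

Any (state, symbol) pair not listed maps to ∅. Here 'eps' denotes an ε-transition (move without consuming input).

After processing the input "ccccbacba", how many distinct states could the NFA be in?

7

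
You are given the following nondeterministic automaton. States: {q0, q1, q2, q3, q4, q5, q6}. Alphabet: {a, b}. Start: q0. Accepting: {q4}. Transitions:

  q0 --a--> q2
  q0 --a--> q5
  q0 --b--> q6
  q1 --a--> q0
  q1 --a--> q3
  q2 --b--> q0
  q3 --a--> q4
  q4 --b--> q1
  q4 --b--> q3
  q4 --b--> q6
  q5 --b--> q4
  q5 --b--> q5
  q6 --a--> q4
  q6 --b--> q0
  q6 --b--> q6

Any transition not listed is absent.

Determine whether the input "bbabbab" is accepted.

Yes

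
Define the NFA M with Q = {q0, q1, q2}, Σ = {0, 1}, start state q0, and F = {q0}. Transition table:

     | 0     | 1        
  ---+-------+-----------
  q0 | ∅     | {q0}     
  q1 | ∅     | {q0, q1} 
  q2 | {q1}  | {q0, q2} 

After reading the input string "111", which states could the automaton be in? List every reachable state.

{q0}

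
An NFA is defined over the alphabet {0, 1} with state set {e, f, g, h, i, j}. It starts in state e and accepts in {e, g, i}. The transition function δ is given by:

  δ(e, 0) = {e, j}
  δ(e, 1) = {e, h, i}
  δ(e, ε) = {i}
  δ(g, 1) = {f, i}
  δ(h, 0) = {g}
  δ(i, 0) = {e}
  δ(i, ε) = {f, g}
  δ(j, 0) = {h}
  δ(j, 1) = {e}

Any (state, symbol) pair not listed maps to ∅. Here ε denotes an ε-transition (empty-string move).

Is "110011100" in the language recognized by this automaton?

Start: ε-closure({e}) = {e, f, g, i}.
Read '1': e→{e, h, i}, f→∅, g→{f, i}, i→∅; union {e, f, h, i}; ε-closure = {e, f, g, h, i}.
Read '1': e→{e, h, i}, f→∅, g→{f, i}, h→∅, i→∅; union {e, f, h, i}; ε-closure = {e, f, g, h, i}.
Read '0': e→{e, j}, f→∅, g→∅, h→{g}, i→{e}; union {e, g, j}; ε-closure = {e, f, g, i, j}.
Read '0': e→{e, j}, f→∅, g→∅, i→{e}, j→{h}; union {e, h, j}; ε-closure = {e, f, g, h, i, j}.
Read '1': e→{e, h, i}, f→∅, g→{f, i}, h→∅, i→∅, j→{e}; union {e, f, h, i}; ε-closure = {e, f, g, h, i}.
Read '1': e→{e, h, i}, f→∅, g→{f, i}, h→∅, i→∅; union {e, f, h, i}; ε-closure = {e, f, g, h, i}.
Read '1': e→{e, h, i}, f→∅, g→{f, i}, h→∅, i→∅; union {e, f, h, i}; ε-closure = {e, f, g, h, i}.
Read '0': e→{e, j}, f→∅, g→∅, h→{g}, i→{e}; union {e, g, j}; ε-closure = {e, f, g, i, j}.
Read '0': e→{e, j}, f→∅, g→∅, i→{e}, j→{h}; union {e, h, j}; ε-closure = {e, f, g, h, i, j}.
The final set {e, f, g, h, i, j} contains the accepting states e, g, i.

Yes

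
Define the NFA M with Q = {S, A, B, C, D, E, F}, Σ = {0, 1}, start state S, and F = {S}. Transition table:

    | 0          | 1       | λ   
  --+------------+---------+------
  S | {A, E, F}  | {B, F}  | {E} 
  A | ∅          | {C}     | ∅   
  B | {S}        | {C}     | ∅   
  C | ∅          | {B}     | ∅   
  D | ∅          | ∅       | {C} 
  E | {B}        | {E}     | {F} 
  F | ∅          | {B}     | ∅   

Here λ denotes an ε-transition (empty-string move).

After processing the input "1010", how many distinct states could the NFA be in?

4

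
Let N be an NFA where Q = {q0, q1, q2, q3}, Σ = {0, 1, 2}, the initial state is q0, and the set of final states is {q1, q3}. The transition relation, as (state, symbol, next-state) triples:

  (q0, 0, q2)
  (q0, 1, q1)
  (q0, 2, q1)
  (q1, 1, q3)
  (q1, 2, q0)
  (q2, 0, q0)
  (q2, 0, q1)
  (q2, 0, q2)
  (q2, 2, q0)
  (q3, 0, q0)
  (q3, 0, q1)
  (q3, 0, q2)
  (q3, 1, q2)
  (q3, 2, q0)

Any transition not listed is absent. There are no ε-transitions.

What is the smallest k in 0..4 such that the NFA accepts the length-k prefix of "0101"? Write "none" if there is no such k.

Start in {q0}.
Read '0': {q0} → {q2}.
Read '1': {q2} → ∅.
The set is empty and remains empty for the remaining 2 symbols.
No reachable set along the way intersects F.

none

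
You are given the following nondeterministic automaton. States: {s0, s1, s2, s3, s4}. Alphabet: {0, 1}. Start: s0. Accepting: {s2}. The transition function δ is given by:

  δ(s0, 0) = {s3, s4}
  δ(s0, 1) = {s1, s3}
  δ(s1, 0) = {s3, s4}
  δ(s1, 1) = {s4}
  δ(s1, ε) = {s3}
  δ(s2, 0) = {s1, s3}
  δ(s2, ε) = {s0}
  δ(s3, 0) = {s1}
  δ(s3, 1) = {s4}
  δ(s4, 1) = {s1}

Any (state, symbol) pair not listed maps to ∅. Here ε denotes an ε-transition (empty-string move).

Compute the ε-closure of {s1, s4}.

{s1, s3, s4}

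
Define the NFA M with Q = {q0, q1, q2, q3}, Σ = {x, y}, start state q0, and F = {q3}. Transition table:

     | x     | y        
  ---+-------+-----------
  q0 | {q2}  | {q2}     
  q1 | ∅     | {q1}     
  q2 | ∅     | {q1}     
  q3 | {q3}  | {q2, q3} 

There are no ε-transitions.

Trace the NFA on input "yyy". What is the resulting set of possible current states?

{q1}

Start in {q0}.
Read 'y': {q0} → {q2}.
Read 'y': {q2} → {q1}.
Read 'y': {q1} → {q1}.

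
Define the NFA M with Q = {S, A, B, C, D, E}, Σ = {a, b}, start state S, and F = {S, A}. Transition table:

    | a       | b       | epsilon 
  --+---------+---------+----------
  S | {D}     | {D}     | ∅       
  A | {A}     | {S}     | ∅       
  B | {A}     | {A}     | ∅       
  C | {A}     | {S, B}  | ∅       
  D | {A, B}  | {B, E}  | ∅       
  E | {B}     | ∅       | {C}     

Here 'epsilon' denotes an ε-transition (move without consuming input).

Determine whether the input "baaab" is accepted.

Start in {S}.
Read 'b': S→{D}; now {D}.
Read 'a': D→{A, B}; now {A, B}.
Read 'a': A→{A}, B→{A}; now {A}.
Read 'a': A→{A}; now {A}.
Read 'b': A→{S}; now {S}.
The final set {S} contains the accepting state S.

Yes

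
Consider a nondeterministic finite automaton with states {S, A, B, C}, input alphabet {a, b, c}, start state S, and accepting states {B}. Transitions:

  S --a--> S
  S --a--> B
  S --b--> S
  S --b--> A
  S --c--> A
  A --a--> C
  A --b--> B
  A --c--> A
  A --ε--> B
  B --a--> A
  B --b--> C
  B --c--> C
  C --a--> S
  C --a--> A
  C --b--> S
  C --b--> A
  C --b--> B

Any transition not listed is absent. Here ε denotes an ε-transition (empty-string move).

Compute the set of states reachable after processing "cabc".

Start in {S}.
Read 'c': {S} → {A, B}.
Read 'a': {A, B} → {A, B, C}.
Read 'b': {A, B, C} → {S, A, B, C}.
Read 'c': {S, A, B, C} → {A, B, C}.

{A, B, C}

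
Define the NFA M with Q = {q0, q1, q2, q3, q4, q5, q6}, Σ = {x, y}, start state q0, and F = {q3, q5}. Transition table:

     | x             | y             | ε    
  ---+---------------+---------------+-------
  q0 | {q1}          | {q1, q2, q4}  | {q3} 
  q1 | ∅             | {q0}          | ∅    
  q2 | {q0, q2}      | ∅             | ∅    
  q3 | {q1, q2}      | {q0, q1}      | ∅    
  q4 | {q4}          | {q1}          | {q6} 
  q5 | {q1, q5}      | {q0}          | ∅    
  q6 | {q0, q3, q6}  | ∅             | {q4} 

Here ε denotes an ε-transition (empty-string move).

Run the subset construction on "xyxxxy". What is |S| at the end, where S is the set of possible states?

Start: ε-closure({q0}) = {q0, q3}.
Read 'x': q0→{q1}, q3→{q1, q2}; now {q1, q2}.
Read 'y': q1→{q0}, q2→∅; union {q0}; ε-closure = {q0, q3}.
Read 'x': q0→{q1}, q3→{q1, q2}; now {q1, q2}.
Read 'x': q1→∅, q2→{q0, q2}; union {q0, q2}; ε-closure = {q0, q2, q3}.
Read 'x': q0→{q1}, q2→{q0, q2}, q3→{q1, q2}; union {q0, q1, q2}; ε-closure = {q0, q1, q2, q3}.
Read 'y': q0→{q1, q2, q4}, q1→{q0}, q2→∅, q3→{q0, q1}; union {q0, q1, q2, q4}; ε-closure = {q0, q1, q2, q3, q4, q6}.
That set has 6 states.

6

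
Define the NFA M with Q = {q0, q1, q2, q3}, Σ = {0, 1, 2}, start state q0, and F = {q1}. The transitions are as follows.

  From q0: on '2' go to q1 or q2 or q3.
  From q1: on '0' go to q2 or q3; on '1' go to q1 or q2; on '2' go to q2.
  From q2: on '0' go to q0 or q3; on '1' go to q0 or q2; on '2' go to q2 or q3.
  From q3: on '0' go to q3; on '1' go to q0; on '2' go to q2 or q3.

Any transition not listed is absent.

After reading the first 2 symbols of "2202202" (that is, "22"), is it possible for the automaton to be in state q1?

Start in {q0}.
Read '2': q0→{q1, q2, q3}; now {q1, q2, q3}.
Read '2': q1→{q2}, q2→{q2, q3}, q3→{q2, q3}; now {q2, q3}.
State q1 is not in {q2, q3}.

No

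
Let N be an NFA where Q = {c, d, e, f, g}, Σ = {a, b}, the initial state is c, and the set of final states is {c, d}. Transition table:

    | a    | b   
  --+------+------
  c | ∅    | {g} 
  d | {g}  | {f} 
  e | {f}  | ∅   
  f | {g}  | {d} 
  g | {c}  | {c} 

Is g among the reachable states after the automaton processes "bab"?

Yes

Start in {c}.
Read 'b': {c} → {g}.
Read 'a': {g} → {c}.
Read 'b': {c} → {g}.
State g is in {g}.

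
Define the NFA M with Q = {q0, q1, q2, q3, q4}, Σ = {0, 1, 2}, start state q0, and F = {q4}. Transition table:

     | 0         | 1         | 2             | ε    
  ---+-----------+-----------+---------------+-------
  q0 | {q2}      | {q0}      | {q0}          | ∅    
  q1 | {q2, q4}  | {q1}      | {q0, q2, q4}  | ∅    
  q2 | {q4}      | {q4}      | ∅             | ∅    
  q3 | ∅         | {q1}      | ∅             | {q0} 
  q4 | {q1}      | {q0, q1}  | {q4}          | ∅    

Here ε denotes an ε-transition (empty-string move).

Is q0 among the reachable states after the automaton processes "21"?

Yes

Start in {q0}.
Read '2': {q0} → {q0}.
Read '1': {q0} → {q0}.
State q0 is in {q0}.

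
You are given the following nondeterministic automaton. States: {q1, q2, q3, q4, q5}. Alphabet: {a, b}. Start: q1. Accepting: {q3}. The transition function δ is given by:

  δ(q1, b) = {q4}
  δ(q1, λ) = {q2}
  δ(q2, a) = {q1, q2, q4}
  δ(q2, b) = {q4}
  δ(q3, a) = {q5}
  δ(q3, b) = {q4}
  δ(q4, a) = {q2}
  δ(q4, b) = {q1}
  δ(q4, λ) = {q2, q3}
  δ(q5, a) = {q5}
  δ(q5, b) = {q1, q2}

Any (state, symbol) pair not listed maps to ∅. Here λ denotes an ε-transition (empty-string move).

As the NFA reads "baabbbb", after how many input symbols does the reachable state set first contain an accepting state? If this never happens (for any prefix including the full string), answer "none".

Start: ε-closure({q1}) = {q1, q2}.
Read 'b': {q1, q2} → {q2, q3, q4}.
None of the earlier sets intersect F, but {q2, q3, q4} does.

1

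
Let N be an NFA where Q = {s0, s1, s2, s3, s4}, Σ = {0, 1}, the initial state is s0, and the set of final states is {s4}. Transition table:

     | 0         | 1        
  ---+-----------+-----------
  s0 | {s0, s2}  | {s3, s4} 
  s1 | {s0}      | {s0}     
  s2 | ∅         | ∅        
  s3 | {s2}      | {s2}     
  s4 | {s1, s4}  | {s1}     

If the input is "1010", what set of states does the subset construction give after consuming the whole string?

Start in {s0}.
Read '1': {s0} → {s3, s4}.
Read '0': {s3, s4} → {s1, s2, s4}.
Read '1': {s1, s2, s4} → {s0, s1}.
Read '0': {s0, s1} → {s0, s2}.

{s0, s2}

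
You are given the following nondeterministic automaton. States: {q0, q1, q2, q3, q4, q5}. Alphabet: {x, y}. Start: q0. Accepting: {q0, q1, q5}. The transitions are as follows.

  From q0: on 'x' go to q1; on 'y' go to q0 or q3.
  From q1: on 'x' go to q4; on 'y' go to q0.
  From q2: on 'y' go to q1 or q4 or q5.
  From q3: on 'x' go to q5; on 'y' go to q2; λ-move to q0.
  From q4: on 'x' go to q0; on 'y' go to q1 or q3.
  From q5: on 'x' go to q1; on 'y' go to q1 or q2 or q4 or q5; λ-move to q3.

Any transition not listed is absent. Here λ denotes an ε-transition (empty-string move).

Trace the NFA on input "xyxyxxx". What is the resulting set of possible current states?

Start in {q0}.
Read 'x': {q0} → {q1}.
Read 'y': {q1} → {q0}.
Read 'x': {q0} → {q1}.
Read 'y': {q1} → {q0}.
Read 'x': {q0} → {q1}.
Read 'x': {q1} → {q4}.
Read 'x': {q4} → {q0}.

{q0}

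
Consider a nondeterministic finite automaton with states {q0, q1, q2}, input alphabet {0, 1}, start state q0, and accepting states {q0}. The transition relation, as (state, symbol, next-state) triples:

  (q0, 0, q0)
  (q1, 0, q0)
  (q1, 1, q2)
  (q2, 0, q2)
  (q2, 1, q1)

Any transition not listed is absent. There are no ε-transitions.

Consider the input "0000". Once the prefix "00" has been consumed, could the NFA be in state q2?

Start in {q0}.
Read '0': q0→{q0}; now {q0}.
Read '0': q0→{q0}; now {q0}.
State q2 is not in {q0}.

No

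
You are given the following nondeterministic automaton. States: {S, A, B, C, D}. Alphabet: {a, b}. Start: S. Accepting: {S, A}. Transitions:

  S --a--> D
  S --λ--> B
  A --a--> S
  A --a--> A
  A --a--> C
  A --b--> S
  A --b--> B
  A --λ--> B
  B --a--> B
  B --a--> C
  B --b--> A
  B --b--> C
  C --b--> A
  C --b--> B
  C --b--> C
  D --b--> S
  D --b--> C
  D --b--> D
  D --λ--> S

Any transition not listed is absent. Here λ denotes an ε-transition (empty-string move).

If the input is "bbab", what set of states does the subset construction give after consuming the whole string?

{S, A, B, C, D}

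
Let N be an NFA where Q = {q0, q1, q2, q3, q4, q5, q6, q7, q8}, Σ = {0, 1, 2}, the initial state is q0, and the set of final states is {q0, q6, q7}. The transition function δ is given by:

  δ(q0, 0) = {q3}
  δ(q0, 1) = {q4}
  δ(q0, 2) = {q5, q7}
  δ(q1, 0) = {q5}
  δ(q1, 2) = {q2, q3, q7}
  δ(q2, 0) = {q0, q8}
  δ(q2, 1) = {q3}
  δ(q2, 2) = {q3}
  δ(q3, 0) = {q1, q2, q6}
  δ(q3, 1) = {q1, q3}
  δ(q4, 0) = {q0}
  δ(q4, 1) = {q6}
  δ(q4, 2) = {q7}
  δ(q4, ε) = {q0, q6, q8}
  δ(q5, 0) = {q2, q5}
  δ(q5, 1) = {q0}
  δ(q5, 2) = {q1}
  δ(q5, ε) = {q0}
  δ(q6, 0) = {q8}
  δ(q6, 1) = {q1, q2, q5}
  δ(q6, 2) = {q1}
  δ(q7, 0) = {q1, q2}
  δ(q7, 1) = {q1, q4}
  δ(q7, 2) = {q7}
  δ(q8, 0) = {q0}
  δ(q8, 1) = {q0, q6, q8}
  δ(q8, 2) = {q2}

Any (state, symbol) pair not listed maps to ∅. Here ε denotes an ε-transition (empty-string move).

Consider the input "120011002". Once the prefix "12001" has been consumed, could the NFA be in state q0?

Yes

Start in {q0}.
Read '1': {q0} → {q0, q4, q6, q8}.
Read '2': {q0, q4, q6, q8} → {q0, q1, q2, q5, q7}.
Read '0': {q0, q1, q2, q5, q7} → {q0, q1, q2, q3, q5, q8}.
Read '0': {q0, q1, q2, q3, q5, q8} → {q0, q1, q2, q3, q5, q6, q8}.
Read '1': {q0, q1, q2, q3, q5, q6, q8} → {q0, q1, q2, q3, q4, q5, q6, q8}.
State q0 is in {q0, q1, q2, q3, q4, q5, q6, q8}.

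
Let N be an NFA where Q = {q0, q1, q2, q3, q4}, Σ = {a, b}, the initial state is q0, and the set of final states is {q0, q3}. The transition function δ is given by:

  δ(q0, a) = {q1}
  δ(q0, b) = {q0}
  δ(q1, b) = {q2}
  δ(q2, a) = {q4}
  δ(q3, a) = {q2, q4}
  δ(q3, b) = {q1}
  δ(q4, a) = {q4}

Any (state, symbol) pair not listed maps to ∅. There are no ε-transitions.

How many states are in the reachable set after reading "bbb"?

1

Start in {q0}.
Read 'b': q0→{q0}; now {q0}.
Read 'b': q0→{q0}; now {q0}.
Read 'b': q0→{q0}; now {q0}.
That set has 1 state.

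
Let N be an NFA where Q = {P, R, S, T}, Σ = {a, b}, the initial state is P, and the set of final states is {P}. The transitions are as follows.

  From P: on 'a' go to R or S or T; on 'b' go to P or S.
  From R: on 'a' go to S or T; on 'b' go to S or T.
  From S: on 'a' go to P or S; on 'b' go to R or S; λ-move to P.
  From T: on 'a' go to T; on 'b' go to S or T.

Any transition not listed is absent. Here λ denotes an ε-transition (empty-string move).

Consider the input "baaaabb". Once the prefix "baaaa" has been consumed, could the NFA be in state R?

Start in {P}.
Read 'b': P→{P, S}; now {P, S}.
Read 'a': P→{R, S, T}, S→{P, S}; now {P, R, S, T}.
Read 'a': P→{R, S, T}, R→{S, T}, S→{P, S}, T→{T}; now {P, R, S, T}.
Read 'a': P→{R, S, T}, R→{S, T}, S→{P, S}, T→{T}; now {P, R, S, T}.
Read 'a': P→{R, S, T}, R→{S, T}, S→{P, S}, T→{T}; now {P, R, S, T}.
State R is in {P, R, S, T}.

Yes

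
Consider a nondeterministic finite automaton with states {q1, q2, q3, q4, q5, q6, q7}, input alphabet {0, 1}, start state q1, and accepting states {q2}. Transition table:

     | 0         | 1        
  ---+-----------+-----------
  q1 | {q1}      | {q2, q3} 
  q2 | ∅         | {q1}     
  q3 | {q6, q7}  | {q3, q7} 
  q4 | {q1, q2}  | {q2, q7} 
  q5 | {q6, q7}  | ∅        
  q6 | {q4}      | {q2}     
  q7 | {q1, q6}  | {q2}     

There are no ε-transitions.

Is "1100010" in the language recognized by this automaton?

Start in {q1}.
Read '1': q1→{q2, q3}; now {q2, q3}.
Read '1': q2→{q1}, q3→{q3, q7}; now {q1, q3, q7}.
Read '0': q1→{q1}, q3→{q6, q7}, q7→{q1, q6}; now {q1, q6, q7}.
Read '0': q1→{q1}, q6→{q4}, q7→{q1, q6}; now {q1, q4, q6}.
Read '0': q1→{q1}, q4→{q1, q2}, q6→{q4}; now {q1, q2, q4}.
Read '1': q1→{q2, q3}, q2→{q1}, q4→{q2, q7}; now {q1, q2, q3, q7}.
Read '0': q1→{q1}, q2→∅, q3→{q6, q7}, q7→{q1, q6}; now {q1, q6, q7}.
The final set {q1, q6, q7} contains no accepting state.

No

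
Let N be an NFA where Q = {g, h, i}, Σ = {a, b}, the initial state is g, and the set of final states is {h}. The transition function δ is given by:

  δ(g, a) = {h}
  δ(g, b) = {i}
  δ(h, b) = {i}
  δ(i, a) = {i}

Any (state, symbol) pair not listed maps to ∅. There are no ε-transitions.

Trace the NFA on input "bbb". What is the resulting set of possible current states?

Start in {g}.
Read 'b': g→{i}; now {i}.
Read 'b': i→∅; now ∅.
The set is empty and remains empty for the remaining 1 symbol.

∅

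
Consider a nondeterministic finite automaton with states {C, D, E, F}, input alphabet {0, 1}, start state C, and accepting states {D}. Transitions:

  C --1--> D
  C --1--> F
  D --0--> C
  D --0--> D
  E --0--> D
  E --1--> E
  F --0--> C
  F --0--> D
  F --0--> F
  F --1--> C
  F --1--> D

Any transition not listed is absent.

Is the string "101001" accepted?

Start in {C}.
Read '1': {C} → {D, F}.
Read '0': {D, F} → {C, D, F}.
Read '1': {C, D, F} → {C, D, F}.
Read '0': {C, D, F} → {C, D, F}.
Read '0': {C, D, F} → {C, D, F}.
Read '1': {C, D, F} → {C, D, F}.
The final set {C, D, F} contains the accepting state D.

Yes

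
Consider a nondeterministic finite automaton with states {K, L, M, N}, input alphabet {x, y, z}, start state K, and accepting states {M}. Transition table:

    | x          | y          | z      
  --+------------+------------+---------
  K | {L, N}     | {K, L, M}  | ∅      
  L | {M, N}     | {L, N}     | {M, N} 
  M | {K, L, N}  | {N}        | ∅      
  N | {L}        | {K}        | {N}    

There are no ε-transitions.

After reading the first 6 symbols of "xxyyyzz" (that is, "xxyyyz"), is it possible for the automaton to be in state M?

Start in {K}.
Read 'x': K→{L, N}; now {L, N}.
Read 'x': L→{M, N}, N→{L}; now {L, M, N}.
Read 'y': L→{L, N}, M→{N}, N→{K}; now {K, L, N}.
Read 'y': K→{K, L, M}, L→{L, N}, N→{K}; now {K, L, M, N}.
Read 'y': K→{K, L, M}, L→{L, N}, M→{N}, N→{K}; now {K, L, M, N}.
Read 'z': K→∅, L→{M, N}, M→∅, N→{N}; now {M, N}.
State M is in {M, N}.

Yes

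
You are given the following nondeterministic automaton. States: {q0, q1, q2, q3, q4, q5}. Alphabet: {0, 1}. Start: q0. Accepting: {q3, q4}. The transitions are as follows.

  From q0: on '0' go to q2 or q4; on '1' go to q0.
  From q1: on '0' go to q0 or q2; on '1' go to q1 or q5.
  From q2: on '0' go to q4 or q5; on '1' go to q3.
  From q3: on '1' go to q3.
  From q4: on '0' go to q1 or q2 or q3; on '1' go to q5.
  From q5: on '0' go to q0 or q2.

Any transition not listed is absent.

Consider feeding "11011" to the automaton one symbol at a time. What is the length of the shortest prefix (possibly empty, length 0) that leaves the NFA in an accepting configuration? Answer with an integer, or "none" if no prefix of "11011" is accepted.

3

Start in {q0}.
Read '1': {q0} → {q0}.
Read '1': {q0} → {q0}.
Read '0': {q0} → {q2, q4}.
None of the earlier sets intersect F, but {q2, q4} does.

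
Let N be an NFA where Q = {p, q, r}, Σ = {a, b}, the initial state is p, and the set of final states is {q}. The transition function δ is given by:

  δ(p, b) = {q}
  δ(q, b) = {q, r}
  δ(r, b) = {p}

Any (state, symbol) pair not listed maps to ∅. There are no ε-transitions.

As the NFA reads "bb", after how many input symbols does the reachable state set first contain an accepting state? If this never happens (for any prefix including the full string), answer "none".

Start in {p}.
Read 'b': p→{q}; now {q}.
None of the earlier sets intersect F, but {q} does.

1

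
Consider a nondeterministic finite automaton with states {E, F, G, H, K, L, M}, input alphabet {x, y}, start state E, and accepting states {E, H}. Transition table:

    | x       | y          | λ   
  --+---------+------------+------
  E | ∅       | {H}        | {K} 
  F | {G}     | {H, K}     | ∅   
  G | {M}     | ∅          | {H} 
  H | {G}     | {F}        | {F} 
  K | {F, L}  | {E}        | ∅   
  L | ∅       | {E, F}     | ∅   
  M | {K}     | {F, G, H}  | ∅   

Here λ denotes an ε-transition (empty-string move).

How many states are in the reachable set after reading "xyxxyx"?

Start: ε-closure({E}) = {E, K}.
Read 'x': {E, K} → {F, L}.
Read 'y': {F, L} → {E, F, H, K}.
Read 'x': {E, F, H, K} → {F, G, H, L}.
Read 'x': {F, G, H, L} → {F, G, H, M}.
Read 'y': {F, G, H, M} → {F, G, H, K}.
Read 'x': {F, G, H, K} → {F, G, H, L, M}.
That set has 5 states.

5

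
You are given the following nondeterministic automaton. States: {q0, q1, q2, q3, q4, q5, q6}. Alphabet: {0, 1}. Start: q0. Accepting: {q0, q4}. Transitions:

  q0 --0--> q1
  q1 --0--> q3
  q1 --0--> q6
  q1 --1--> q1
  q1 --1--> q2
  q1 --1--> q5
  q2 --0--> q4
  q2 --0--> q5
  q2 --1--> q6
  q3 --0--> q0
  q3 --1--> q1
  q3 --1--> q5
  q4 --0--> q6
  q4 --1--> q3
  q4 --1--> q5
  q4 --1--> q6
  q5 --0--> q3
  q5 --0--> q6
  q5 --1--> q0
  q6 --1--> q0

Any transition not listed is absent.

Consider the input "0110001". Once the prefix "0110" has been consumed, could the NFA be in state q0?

No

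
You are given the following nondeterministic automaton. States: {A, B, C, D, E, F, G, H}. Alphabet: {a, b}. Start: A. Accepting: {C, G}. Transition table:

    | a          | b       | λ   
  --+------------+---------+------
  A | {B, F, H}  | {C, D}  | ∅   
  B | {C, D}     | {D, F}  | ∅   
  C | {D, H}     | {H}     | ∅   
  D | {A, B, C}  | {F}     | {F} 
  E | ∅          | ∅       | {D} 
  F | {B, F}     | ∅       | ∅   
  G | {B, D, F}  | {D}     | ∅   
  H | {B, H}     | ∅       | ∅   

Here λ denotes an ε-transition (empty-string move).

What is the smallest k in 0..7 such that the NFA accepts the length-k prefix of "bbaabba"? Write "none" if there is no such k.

Start in {A}.
Read 'b': {A} → {C, D, F}.
None of the earlier sets intersect F, but {C, D, F} does.

1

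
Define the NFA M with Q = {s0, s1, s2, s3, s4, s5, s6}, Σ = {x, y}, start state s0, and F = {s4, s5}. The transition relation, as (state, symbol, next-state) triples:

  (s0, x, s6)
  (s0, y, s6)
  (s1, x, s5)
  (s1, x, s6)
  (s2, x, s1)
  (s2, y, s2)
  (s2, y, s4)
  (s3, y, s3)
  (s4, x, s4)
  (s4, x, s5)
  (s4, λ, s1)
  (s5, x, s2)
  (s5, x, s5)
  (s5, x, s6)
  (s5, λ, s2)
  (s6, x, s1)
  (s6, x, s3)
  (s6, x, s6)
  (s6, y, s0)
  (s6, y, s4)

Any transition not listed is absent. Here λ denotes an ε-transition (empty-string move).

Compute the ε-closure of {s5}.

{s2, s5}

Begin with {s5}.
ε-move s5 → s2; add s2.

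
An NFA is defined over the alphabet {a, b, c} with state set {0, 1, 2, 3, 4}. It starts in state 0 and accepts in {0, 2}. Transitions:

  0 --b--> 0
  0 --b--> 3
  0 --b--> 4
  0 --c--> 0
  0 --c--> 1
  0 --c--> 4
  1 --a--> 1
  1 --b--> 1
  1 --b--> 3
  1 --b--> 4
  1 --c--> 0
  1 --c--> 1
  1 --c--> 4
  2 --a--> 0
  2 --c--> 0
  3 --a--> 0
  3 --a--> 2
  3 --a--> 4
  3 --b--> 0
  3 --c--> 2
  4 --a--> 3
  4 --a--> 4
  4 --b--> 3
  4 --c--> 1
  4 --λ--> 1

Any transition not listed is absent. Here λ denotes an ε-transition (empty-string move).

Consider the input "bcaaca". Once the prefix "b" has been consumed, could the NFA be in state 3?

Yes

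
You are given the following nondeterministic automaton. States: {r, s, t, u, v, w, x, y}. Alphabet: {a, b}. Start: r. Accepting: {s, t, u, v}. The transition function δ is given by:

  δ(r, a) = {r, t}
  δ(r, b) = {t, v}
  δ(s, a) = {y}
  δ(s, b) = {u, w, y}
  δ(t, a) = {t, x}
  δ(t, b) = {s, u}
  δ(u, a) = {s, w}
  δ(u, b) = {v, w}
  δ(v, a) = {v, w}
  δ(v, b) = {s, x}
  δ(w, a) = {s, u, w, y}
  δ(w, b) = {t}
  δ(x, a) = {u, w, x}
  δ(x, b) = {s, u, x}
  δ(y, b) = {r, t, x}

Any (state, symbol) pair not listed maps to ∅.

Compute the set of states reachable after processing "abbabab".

{r, s, t, u, v, w, x, y}

Start in {r}.
Read 'a': r→{r, t}; now {r, t}.
Read 'b': r→{t, v}, t→{s, u}; now {s, t, u, v}.
Read 'b': s→{u, w, y}, t→{s, u}, u→{v, w}, v→{s, x}; now {s, u, v, w, x, y}.
Read 'a': s→{y}, u→{s, w}, v→{v, w}, w→{s, u, w, y}, x→{u, w, x}, y→∅; now {s, u, v, w, x, y}.
Read 'b': s→{u, w, y}, u→{v, w}, v→{s, x}, w→{t}, x→{s, u, x}, y→{r, t, x}; now {r, s, t, u, v, w, x, y}.
Read 'a': r→{r, t}, s→{y}, t→{t, x}, u→{s, w}, v→{v, w}, w→{s, u, w, y}, x→{u, w, x}, y→∅; now {r, s, t, u, v, w, x, y}.
Read 'b': r→{t, v}, s→{u, w, y}, t→{s, u}, u→{v, w}, v→{s, x}, w→{t}, x→{s, u, x}, y→{r, t, x}; now {r, s, t, u, v, w, x, y}.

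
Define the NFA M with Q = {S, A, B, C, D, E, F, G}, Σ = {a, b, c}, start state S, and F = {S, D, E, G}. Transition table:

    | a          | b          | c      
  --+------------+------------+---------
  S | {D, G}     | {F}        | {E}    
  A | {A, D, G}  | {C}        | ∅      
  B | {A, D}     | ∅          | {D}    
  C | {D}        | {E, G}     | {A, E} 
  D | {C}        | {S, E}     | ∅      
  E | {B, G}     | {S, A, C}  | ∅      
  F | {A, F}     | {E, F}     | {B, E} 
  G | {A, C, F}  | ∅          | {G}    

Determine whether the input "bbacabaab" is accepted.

Yes

Start in {S}.
Read 'b': {S} → {F}.
Read 'b': {F} → {E, F}.
Read 'a': {E, F} → {A, B, F, G}.
Read 'c': {A, B, F, G} → {B, D, E, G}.
Read 'a': {B, D, E, G} → {A, B, C, D, F, G}.
Read 'b': {A, B, C, D, F, G} → {S, C, E, F, G}.
Read 'a': {S, C, E, F, G} → {A, B, C, D, F, G}.
Read 'a': {A, B, C, D, F, G} → {A, C, D, F, G}.
Read 'b': {A, C, D, F, G} → {S, C, E, F, G}.
The final set {S, C, E, F, G} contains the accepting states S, E, G.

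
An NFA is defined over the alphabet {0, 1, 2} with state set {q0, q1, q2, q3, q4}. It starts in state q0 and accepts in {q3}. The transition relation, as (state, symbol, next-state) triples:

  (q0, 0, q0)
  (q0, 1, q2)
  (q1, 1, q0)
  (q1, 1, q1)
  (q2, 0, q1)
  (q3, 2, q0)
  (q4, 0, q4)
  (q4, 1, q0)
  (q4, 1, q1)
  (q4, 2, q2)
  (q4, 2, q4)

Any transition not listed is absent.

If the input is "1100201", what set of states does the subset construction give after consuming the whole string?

Start in {q0}.
Read '1': {q0} → {q2}.
Read '1': {q2} → ∅.
The set is empty and remains empty for the remaining 5 symbols.

∅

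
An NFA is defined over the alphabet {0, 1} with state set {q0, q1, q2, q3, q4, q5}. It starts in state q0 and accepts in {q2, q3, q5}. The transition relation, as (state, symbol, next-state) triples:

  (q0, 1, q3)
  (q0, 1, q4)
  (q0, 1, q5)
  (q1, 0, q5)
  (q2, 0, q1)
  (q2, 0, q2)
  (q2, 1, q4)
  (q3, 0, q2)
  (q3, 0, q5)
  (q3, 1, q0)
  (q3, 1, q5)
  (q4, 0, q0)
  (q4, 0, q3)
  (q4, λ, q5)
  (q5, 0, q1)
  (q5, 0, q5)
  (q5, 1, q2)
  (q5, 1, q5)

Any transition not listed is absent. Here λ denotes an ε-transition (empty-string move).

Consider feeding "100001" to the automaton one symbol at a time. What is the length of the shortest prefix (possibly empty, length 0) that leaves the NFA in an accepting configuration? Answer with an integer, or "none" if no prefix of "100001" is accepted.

1

Start in {q0}.
Read '1': {q0} → {q3, q4, q5}.
None of the earlier sets intersect F, but {q3, q4, q5} does.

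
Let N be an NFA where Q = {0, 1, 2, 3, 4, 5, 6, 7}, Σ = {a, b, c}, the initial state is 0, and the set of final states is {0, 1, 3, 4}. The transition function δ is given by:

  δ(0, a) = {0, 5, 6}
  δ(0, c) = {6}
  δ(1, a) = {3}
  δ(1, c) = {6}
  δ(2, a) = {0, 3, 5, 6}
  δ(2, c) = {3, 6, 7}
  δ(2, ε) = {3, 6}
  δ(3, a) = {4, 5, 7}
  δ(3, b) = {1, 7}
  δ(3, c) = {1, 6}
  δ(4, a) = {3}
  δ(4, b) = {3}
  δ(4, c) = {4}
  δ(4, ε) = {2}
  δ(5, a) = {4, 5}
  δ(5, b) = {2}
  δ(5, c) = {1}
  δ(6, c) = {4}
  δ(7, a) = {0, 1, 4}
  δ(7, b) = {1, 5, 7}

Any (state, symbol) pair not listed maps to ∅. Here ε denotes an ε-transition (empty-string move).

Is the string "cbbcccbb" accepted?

No

Start in {0}.
Read 'c': 0→{6}; now {6}.
Read 'b': 6→∅; now ∅.
The set is empty and remains empty for the remaining 6 symbols.
The final set ∅ contains no accepting state.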